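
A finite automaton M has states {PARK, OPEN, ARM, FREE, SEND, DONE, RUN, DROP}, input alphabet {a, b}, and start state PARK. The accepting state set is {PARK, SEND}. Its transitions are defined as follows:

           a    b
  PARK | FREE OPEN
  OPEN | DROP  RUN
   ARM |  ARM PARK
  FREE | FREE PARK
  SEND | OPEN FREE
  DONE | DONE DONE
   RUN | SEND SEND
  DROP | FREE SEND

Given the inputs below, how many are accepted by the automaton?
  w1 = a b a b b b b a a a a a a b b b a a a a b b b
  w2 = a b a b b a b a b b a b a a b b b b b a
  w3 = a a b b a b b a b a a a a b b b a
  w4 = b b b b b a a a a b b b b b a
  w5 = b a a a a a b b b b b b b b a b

1

w1: PARK → FREE → PARK → FREE → PARK → OPEN → RUN → SEND → OPEN → DROP → FREE → FREE → FREE → FREE → PARK → OPEN → RUN → SEND → OPEN → DROP → FREE → PARK → OPEN → RUN  → end RUN, rejected
w2: PARK → FREE → PARK → FREE → PARK → OPEN → DROP → SEND → OPEN → RUN → SEND → OPEN → RUN → SEND → OPEN → RUN → SEND → FREE → PARK → OPEN → DROP  → end DROP, rejected
w3: PARK → FREE → FREE → PARK → OPEN → DROP → SEND → FREE → FREE → PARK → FREE → FREE → FREE → FREE → PARK → OPEN → RUN → SEND  → end SEND, accepted
w4: PARK → OPEN → RUN → SEND → FREE → PARK → FREE → FREE → FREE → FREE → PARK → OPEN → RUN → SEND → FREE → FREE  → end FREE, rejected
w5: PARK → OPEN → DROP → FREE → FREE → FREE → FREE → PARK → OPEN → RUN → SEND → FREE → PARK → OPEN → RUN → SEND → FREE  → end FREE, rejected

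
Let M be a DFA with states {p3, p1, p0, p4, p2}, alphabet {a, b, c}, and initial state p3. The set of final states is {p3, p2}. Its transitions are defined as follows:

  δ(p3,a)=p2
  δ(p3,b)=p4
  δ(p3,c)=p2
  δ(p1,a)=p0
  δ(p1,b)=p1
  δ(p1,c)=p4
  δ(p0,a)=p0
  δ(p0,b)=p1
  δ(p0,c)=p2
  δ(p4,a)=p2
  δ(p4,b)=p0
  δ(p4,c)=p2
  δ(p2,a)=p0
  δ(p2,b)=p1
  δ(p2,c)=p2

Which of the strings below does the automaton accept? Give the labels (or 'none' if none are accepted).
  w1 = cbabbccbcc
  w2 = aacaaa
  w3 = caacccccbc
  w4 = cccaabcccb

w1: Trace: p3 -c-> p2 -b-> p1 -a-> p0 -b-> p1 -b-> p1 -c-> p4 -c-> p2 -b-> p1 -c-> p4 -c-> p2  → end p2, accepted
w2: Trace: p3 -a-> p2 -a-> p0 -c-> p2 -a-> p0 -a-> p0 -a-> p0  → end p0, rejected
w3: Trace: p3 -c-> p2 -a-> p0 -a-> p0 -c-> p2 -c-> p2 -c-> p2 -c-> p2 -c-> p2 -b-> p1 -c-> p4  → end p4, rejected
w4: Trace: p3 -c-> p2 -c-> p2 -c-> p2 -a-> p0 -a-> p0 -b-> p1 -c-> p4 -c-> p2 -c-> p2 -b-> p1  → end p1, rejected

w1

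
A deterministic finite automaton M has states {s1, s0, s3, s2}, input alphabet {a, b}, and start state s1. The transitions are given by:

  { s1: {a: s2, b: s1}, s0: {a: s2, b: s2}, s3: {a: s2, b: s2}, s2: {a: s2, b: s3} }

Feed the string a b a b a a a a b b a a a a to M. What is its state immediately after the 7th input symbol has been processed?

s2

Trace: s1 -a-> s2 -b-> s3 -a-> s2 -b-> s3 -a-> s2 -a-> s2 -a-> s2
After 7 symbols: s2.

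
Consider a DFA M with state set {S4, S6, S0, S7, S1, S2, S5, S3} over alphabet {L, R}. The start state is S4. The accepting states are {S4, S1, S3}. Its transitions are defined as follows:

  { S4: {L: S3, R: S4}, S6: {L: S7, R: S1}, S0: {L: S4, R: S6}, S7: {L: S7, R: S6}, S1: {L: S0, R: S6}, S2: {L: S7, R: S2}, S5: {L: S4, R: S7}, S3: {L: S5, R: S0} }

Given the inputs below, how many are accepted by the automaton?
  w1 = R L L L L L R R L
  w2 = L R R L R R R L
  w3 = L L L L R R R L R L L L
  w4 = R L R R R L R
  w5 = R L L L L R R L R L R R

1

w1: S4 → S4 → S3 → S5 → S4 → S3 → S5 → S7 → S6 → S7  → end S7, rejected
w2: S4 → S3 → S0 → S6 → S7 → S6 → S1 → S6 → S7  → end S7, rejected
w3: S4 → S3 → S5 → S4 → S3 → S0 → S6 → S1 → S0 → S6 → S7 → S7 → S7  → end S7, rejected
w4: S4 → S4 → S3 → S0 → S6 → S1 → S0 → S6  → end S6, rejected
w5: S4 → S4 → S3 → S5 → S4 → S3 → S0 → S6 → S7 → S6 → S7 → S6 → S1  → end S1, accepted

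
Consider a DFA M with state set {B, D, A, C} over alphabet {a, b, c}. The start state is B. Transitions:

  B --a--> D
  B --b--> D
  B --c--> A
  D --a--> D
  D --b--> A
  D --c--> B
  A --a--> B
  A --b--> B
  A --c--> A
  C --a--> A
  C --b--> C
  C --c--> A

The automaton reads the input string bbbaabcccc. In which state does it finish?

B → D → A → B → D → D → A → A → A → A → A

A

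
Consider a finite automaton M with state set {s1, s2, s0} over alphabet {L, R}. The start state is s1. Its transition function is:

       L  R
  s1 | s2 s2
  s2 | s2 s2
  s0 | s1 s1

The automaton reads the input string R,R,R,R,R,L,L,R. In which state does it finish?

s2

start at s1
read 'R': s1 → s2
read 'R': s2 → s2
read 'R': s2 → s2
read 'R': s2 → s2
read 'R': s2 → s2
read 'L': s2 → s2
read 'L': s2 → s2
read 'R': s2 → s2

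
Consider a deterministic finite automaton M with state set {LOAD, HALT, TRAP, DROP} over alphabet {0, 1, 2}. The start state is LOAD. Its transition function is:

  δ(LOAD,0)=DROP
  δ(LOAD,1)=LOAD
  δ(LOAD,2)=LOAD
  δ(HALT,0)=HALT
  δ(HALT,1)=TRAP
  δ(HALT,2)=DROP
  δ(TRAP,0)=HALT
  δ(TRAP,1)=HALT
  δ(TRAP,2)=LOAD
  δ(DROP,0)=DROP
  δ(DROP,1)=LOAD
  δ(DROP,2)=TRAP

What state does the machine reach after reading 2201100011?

LOAD

Trace: LOAD -2-> LOAD -2-> LOAD -0-> DROP -1-> LOAD -1-> LOAD -0-> DROP -0-> DROP -0-> DROP -1-> LOAD -1-> LOAD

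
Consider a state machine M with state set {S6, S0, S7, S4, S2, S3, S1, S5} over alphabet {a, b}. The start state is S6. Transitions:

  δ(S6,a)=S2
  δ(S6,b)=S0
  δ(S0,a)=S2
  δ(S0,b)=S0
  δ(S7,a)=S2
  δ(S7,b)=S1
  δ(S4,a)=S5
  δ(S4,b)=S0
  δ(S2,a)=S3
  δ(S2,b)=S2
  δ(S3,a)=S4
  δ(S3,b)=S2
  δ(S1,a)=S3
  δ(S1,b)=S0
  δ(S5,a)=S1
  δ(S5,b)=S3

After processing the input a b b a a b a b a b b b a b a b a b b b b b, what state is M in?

Trace: S6 -a-> S2 -b-> S2 -b-> S2 -a-> S3 -a-> S4 -b-> S0 -a-> S2 -b-> S2 -a-> S3 -b-> S2 -b-> S2 -b-> S2 -a-> S3 -b-> S2 -a-> S3 -b-> S2 -a-> S3 -b-> S2 -b-> S2 -b-> S2 -b-> S2 -b-> S2

S2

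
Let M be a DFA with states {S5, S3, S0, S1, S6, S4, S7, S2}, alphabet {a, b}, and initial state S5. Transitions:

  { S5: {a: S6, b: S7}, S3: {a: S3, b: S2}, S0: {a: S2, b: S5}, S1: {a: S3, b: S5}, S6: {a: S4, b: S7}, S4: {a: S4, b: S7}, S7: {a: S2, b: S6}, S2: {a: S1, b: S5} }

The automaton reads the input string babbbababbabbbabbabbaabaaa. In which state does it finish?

S3

Trace: S5 -b-> S7 -a-> S2 -b-> S5 -b-> S7 -b-> S6 -a-> S4 -b-> S7 -a-> S2 -b-> S5 -b-> S7 -a-> S2 -b-> S5 -b-> S7 -b-> S6 -a-> S4 -b-> S7 -b-> S6 -a-> S4 -b-> S7 -b-> S6 -a-> S4 -a-> S4 -b-> S7 -a-> S2 -a-> S1 -a-> S3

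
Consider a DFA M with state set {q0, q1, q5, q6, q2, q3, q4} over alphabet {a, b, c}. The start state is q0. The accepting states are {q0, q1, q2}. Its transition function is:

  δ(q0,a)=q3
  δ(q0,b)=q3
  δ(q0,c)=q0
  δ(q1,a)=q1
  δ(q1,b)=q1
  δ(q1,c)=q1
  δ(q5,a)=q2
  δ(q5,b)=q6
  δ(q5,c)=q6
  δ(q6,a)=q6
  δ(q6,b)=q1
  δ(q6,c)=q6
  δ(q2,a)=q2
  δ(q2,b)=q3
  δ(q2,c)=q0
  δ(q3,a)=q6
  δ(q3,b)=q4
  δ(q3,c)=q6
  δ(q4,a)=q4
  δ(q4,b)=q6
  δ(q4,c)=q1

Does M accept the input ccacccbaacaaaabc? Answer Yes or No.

q0 → q0 → q0 → q3 → q6 → q6 → q6 → q1 → q1 → q1 → q1 → q1 → q1 → q1 → q1 → q1 → q1
End state q1 is accepting.

Yes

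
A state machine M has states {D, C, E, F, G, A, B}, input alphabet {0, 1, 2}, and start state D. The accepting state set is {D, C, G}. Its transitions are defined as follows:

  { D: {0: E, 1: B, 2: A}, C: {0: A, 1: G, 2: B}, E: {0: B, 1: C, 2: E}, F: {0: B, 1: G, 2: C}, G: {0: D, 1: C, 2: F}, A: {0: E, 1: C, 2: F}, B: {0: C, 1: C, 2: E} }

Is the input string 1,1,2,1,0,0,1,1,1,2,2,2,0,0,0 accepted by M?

No

start at D
read '1': D → B
read '1': B → C
read '2': C → B
read '1': B → C
read '0': C → A
read '0': A → E
read '1': E → C
read '1': C → G
read '1': G → C
read '2': C → B
read '2': B → E
read '2': E → E
read '0': E → B
read '0': B → C
read '0': C → A
End state A is not accepting.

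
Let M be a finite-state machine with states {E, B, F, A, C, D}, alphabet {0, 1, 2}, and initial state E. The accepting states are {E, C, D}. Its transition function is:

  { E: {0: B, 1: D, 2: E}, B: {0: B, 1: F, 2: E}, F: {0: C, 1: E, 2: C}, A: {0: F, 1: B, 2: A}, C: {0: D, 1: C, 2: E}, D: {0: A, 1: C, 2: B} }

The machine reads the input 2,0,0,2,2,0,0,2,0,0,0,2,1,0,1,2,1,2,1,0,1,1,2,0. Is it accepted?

No

start at E
read '2': E → E
read '0': E → B
read '0': B → B
read '2': B → E
read '2': E → E
read '0': E → B
read '0': B → B
read '2': B → E
read '0': E → B
read '0': B → B
read '0': B → B
read '2': B → E
read '1': E → D
read '0': D → A
read '1': A → B
read '2': B → E
read '1': E → D
read '2': D → B
read '1': B → F
read '0': F → C
read '1': C → C
read '1': C → C
read '2': C → E
read '0': E → B
End state B is not accepting.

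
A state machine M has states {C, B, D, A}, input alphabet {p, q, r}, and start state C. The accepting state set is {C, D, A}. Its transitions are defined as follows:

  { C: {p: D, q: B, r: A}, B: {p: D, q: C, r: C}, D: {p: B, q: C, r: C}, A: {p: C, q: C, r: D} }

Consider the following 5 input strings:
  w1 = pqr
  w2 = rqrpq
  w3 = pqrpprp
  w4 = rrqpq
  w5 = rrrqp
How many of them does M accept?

w1: Trace: C -p-> D -q-> C -r-> A  → end A, accepted
w2: Trace: C -r-> A -q-> C -r-> A -p-> C -q-> B  → end B, rejected
w3: Trace: C -p-> D -q-> C -r-> A -p-> C -p-> D -r-> C -p-> D  → end D, accepted
w4: Trace: C -r-> A -r-> D -q-> C -p-> D -q-> C  → end C, accepted
w5: Trace: C -r-> A -r-> D -r-> C -q-> B -p-> D  → end D, accepted

4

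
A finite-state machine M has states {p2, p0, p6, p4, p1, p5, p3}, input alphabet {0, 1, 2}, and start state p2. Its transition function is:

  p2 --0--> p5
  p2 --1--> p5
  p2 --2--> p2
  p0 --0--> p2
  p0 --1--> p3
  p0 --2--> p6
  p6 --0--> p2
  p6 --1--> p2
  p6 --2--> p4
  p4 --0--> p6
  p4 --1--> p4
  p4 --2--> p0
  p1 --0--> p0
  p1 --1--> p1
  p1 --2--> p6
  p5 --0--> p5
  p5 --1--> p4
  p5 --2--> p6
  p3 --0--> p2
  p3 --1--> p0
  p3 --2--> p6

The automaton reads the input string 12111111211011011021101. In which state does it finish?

p4

start at p2
read '1': p2 → p5
read '2': p5 → p6
read '1': p6 → p2
read '1': p2 → p5
read '1': p5 → p4
read '1': p4 → p4
read '1': p4 → p4
read '1': p4 → p4
read '2': p4 → p0
read '1': p0 → p3
read '1': p3 → p0
read '0': p0 → p2
read '1': p2 → p5
read '1': p5 → p4
read '0': p4 → p6
read '1': p6 → p2
read '1': p2 → p5
read '0': p5 → p5
read '2': p5 → p6
read '1': p6 → p2
read '1': p2 → p5
read '0': p5 → p5
read '1': p5 → p4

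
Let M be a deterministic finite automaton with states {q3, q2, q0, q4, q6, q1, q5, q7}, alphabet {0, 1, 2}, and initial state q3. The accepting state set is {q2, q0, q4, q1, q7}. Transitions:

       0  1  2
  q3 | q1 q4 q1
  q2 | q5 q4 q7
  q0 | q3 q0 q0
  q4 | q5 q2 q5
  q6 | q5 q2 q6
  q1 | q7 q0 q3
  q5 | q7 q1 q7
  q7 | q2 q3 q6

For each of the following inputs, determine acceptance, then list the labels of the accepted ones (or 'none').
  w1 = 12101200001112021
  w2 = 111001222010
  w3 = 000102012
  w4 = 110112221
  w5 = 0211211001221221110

w1: q3 → q4 → q5 → q1 → q7 → q3 → q1 → q7 → q2 → q5 → q7 → q3 → q4 → q2 → q7 → q2 → q7 → q3  → end q3, rejected
w2: q3 → q4 → q2 → q4 → q5 → q7 → q3 → q1 → q3 → q1 → q7 → q3 → q1  → end q1, accepted
w3: q3 → q1 → q7 → q2 → q4 → q5 → q7 → q2 → q4 → q5  → end q5, rejected
w4: q3 → q4 → q2 → q5 → q1 → q0 → q0 → q0 → q0 → q0  → end q0, accepted
w5: q3 → q1 → q3 → q4 → q2 → q7 → q3 → q4 → q5 → q7 → q3 → q1 → q3 → q4 → q5 → q7 → q3 → q4 → q2 → q5  → end q5, rejected

w2, w4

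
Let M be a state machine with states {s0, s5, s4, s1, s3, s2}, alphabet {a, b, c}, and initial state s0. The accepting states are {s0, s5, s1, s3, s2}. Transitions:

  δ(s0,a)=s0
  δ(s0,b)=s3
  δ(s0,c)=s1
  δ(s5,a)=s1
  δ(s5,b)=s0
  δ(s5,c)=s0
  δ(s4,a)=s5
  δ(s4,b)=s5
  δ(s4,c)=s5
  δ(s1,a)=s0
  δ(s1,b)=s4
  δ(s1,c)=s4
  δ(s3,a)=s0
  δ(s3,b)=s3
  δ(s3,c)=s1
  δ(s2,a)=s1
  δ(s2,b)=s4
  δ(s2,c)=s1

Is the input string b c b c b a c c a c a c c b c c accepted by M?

start at s0
read 'b': s0 → s3
read 'c': s3 → s1
read 'b': s1 → s4
read 'c': s4 → s5
read 'b': s5 → s0
read 'a': s0 → s0
read 'c': s0 → s1
read 'c': s1 → s4
read 'a': s4 → s5
read 'c': s5 → s0
read 'a': s0 → s0
read 'c': s0 → s1
read 'c': s1 → s4
read 'b': s4 → s5
read 'c': s5 → s0
read 'c': s0 → s1
End state s1 is accepting.

Yes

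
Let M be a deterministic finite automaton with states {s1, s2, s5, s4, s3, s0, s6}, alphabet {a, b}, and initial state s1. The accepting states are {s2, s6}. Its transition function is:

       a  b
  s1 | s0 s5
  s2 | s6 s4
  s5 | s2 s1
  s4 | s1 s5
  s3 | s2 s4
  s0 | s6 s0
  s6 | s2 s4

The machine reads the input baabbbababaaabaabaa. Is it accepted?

Yes

Trace: s1 -b-> s5 -a-> s2 -a-> s6 -b-> s4 -b-> s5 -b-> s1 -a-> s0 -b-> s0 -a-> s6 -b-> s4 -a-> s1 -a-> s0 -a-> s6 -b-> s4 -a-> s1 -a-> s0 -b-> s0 -a-> s6 -a-> s2
End state s2 is accepting.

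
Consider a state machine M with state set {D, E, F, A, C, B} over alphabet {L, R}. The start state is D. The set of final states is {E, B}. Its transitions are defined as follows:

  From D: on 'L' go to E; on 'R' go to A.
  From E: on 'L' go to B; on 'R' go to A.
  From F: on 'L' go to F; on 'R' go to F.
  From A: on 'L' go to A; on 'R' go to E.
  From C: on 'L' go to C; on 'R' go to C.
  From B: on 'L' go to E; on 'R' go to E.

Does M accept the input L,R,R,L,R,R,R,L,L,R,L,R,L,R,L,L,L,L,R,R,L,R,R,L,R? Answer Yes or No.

Yes

D → E → A → E → B → E → A → E → B → E → A → A → E → B → E → B → E → B → E → A → E → B → E → A → A → E
End state E is accepting.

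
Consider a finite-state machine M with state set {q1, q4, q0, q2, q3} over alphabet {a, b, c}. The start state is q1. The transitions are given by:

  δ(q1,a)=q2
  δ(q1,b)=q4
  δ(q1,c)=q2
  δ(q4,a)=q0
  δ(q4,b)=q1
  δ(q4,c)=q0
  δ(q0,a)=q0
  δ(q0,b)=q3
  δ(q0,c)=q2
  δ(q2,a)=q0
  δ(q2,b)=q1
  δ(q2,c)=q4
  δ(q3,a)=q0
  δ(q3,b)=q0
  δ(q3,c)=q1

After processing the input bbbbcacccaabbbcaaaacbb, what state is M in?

start at q1
read 'b': q1 → q4
read 'b': q4 → q1
read 'b': q1 → q4
read 'b': q4 → q1
read 'c': q1 → q2
read 'a': q2 → q0
read 'c': q0 → q2
read 'c': q2 → q4
read 'c': q4 → q0
read 'a': q0 → q0
read 'a': q0 → q0
read 'b': q0 → q3
read 'b': q3 → q0
read 'b': q0 → q3
read 'c': q3 → q1
read 'a': q1 → q2
read 'a': q2 → q0
read 'a': q0 → q0
read 'a': q0 → q0
read 'c': q0 → q2
read 'b': q2 → q1
read 'b': q1 → q4

q4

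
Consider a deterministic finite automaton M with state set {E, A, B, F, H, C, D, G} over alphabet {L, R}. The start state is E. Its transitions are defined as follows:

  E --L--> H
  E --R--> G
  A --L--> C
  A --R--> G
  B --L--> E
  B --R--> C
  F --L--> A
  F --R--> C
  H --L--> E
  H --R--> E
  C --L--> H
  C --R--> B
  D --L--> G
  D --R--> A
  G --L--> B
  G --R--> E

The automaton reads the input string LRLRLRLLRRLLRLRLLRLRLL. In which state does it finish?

E → H → E → H → E → H → E → H → E → G → E → H → E → G → B → C → H → E → G → B → C → H → E

E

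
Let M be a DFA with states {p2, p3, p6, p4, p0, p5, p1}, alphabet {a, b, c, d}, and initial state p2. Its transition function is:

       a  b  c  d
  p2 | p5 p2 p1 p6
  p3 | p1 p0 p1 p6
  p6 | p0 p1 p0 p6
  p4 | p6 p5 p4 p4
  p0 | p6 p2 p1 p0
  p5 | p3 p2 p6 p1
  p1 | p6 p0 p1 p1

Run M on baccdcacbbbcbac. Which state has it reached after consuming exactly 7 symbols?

start at p2
read 'b': p2 → p2
read 'a': p2 → p5
read 'c': p5 → p6
read 'c': p6 → p0
read 'd': p0 → p0
read 'c': p0 → p1
read 'a': p1 → p6
After 7 symbols: p6.

p6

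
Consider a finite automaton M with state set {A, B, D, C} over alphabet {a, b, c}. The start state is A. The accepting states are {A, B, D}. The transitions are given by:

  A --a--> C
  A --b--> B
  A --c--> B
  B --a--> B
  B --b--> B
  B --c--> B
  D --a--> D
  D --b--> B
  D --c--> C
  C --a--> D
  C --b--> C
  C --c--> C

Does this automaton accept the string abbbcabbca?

Trace: A -a-> C -b-> C -b-> C -b-> C -c-> C -a-> D -b-> B -b-> B -c-> B -a-> B
End state B is accepting.

Yes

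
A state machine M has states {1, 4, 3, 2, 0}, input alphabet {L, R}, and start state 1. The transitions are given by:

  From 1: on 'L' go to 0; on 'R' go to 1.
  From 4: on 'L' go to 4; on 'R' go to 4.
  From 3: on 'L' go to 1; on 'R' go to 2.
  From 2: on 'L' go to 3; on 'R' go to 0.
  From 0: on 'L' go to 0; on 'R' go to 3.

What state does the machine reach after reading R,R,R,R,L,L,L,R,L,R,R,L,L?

0

1 → 1 → 1 → 1 → 1 → 0 → 0 → 0 → 3 → 1 → 1 → 1 → 0 → 0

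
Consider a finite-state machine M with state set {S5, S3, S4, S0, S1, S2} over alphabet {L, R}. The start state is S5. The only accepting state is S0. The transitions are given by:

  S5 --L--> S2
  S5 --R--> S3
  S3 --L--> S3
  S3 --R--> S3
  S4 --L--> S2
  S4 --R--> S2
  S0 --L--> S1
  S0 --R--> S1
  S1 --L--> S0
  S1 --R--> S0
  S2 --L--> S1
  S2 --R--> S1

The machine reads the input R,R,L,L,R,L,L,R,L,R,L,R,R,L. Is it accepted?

start at S5
read 'R': S5 → S3
read 'R': S3 → S3
read 'L': S3 → S3
read 'L': S3 → S3
read 'R': S3 → S3
read 'L': S3 → S3
read 'L': S3 → S3
read 'R': S3 → S3
read 'L': S3 → S3
read 'R': S3 → S3
read 'L': S3 → S3
read 'R': S3 → S3
read 'R': S3 → S3
read 'L': S3 → S3
End state S3 is not accepting.

No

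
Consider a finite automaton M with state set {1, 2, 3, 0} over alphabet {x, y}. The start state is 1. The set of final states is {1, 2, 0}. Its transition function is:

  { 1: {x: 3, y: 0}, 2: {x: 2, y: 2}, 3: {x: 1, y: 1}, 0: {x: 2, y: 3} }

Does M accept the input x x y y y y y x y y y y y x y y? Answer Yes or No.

No

start at 1
read 'x': 1 → 3
read 'x': 3 → 1
read 'y': 1 → 0
read 'y': 0 → 3
read 'y': 3 → 1
read 'y': 1 → 0
read 'y': 0 → 3
read 'x': 3 → 1
read 'y': 1 → 0
read 'y': 0 → 3
read 'y': 3 → 1
read 'y': 1 → 0
read 'y': 0 → 3
read 'x': 3 → 1
read 'y': 1 → 0
read 'y': 0 → 3
End state 3 is not accepting.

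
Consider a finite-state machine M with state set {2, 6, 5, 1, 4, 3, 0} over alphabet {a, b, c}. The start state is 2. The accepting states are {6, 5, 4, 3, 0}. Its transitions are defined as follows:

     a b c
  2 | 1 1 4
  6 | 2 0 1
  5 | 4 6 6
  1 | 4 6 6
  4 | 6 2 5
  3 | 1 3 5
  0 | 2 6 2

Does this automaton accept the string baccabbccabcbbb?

Yes

2 → 1 → 4 → 5 → 6 → 2 → 1 → 6 → 1 → 6 → 2 → 1 → 6 → 0 → 6 → 0
End state 0 is accepting.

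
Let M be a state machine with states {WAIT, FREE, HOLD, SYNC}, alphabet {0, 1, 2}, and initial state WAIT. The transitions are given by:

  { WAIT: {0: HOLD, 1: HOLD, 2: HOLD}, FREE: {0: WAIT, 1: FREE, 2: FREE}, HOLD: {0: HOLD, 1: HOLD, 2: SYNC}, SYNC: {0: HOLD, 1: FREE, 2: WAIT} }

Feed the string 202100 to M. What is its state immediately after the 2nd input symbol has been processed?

HOLD

WAIT → HOLD → HOLD
After 2 symbols: HOLD.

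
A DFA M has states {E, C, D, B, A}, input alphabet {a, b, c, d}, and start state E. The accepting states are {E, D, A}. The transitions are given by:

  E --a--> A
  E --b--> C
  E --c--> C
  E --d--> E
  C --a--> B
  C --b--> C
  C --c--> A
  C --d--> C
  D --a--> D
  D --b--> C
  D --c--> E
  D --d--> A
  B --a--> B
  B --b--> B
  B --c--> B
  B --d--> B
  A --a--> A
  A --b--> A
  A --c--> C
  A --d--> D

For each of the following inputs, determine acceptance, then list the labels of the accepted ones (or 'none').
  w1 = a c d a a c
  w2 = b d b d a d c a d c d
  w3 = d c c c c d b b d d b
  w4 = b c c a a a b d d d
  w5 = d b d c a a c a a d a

none

w1: E → A → C → C → B → B → B  → end B, rejected
w2: E → C → C → C → C → B → B → B → B → B → B → B  → end B, rejected
w3: E → E → C → A → C → A → D → C → C → C → C → C  → end C, rejected
w4: E → C → A → C → B → B → B → B → B → B → B  → end B, rejected
w5: E → E → C → C → A → A → A → C → B → B → B → B  → end B, rejected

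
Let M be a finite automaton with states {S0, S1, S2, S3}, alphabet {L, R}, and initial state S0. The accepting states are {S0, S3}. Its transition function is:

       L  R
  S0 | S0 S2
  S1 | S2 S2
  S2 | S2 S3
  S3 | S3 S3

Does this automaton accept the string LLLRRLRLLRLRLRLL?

S0 → S0 → S0 → S0 → S2 → S3 → S3 → S3 → S3 → S3 → S3 → S3 → S3 → S3 → S3 → S3 → S3
End state S3 is accepting.

Yes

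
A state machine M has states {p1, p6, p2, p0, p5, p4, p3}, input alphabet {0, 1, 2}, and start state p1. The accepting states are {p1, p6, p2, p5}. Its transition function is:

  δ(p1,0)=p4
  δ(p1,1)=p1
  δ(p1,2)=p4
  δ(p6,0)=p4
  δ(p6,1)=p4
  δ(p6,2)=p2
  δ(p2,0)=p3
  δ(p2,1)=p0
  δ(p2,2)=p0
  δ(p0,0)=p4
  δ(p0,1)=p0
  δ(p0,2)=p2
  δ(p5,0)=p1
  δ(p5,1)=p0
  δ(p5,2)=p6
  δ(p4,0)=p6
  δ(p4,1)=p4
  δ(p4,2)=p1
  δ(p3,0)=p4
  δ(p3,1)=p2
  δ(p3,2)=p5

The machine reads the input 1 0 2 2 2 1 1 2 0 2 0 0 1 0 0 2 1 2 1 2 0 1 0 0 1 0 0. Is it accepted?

p1 → p1 → p4 → p1 → p4 → p1 → p1 → p1 → p4 → p6 → p2 → p3 → p4 → p4 → p6 → p4 → p1 → p1 → p4 → p4 → p1 → p4 → p4 → p6 → p4 → p4 → p6 → p4
End state p4 is not accepting.

No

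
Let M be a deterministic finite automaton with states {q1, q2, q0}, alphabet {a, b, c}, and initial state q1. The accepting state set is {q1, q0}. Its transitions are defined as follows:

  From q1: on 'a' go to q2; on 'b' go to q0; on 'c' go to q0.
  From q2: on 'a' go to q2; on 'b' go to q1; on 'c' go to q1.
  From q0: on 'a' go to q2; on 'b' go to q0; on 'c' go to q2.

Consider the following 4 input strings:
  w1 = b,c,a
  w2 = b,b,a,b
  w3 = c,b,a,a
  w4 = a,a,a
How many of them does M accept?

w1:
  start at q1
  read 'b': q1 → q0
  read 'c': q0 → q2
  read 'a': q2 → q2
  end q2, rejected
w2:
  start at q1
  read 'b': q1 → q0
  read 'b': q0 → q0
  read 'a': q0 → q2
  read 'b': q2 → q1
  end q1, accepted
w3:
  start at q1
  read 'c': q1 → q0
  read 'b': q0 → q0
  read 'a': q0 → q2
  read 'a': q2 → q2
  end q2, rejected
w4:
  start at q1
  read 'a': q1 → q2
  read 'a': q2 → q2
  read 'a': q2 → q2
  end q2, rejected

1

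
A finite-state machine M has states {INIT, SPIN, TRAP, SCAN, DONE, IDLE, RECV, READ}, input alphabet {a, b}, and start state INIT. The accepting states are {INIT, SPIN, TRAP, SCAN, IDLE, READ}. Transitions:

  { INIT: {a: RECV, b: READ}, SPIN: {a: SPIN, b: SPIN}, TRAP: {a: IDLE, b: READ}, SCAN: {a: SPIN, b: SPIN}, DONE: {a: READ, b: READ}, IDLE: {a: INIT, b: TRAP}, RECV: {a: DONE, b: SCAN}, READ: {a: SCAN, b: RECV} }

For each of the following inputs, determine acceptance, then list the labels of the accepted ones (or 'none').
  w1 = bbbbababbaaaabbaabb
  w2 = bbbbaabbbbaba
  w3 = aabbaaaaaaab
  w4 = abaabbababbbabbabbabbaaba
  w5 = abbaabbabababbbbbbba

w1: Trace: INIT -b-> READ -b-> RECV -b-> SCAN -b-> SPIN -a-> SPIN -b-> SPIN -a-> SPIN -b-> SPIN -b-> SPIN -a-> SPIN -a-> SPIN -a-> SPIN -a-> SPIN -b-> SPIN -b-> SPIN -a-> SPIN -a-> SPIN -b-> SPIN -b-> SPIN  → end SPIN, accepted
w2: Trace: INIT -b-> READ -b-> RECV -b-> SCAN -b-> SPIN -a-> SPIN -a-> SPIN -b-> SPIN -b-> SPIN -b-> SPIN -b-> SPIN -a-> SPIN -b-> SPIN -a-> SPIN  → end SPIN, accepted
w3: Trace: INIT -a-> RECV -a-> DONE -b-> READ -b-> RECV -a-> DONE -a-> READ -a-> SCAN -a-> SPIN -a-> SPIN -a-> SPIN -a-> SPIN -b-> SPIN  → end SPIN, accepted
w4: Trace: INIT -a-> RECV -b-> SCAN -a-> SPIN -a-> SPIN -b-> SPIN -b-> SPIN -a-> SPIN -b-> SPIN -a-> SPIN -b-> SPIN -b-> SPIN -b-> SPIN -a-> SPIN -b-> SPIN -b-> SPIN -a-> SPIN -b-> SPIN -b-> SPIN -a-> SPIN -b-> SPIN -b-> SPIN -a-> SPIN -a-> SPIN -b-> SPIN -a-> SPIN  → end SPIN, accepted
w5: Trace: INIT -a-> RECV -b-> SCAN -b-> SPIN -a-> SPIN -a-> SPIN -b-> SPIN -b-> SPIN -a-> SPIN -b-> SPIN -a-> SPIN -b-> SPIN -a-> SPIN -b-> SPIN -b-> SPIN -b-> SPIN -b-> SPIN -b-> SPIN -b-> SPIN -b-> SPIN -a-> SPIN  → end SPIN, accepted

w1, w2, w3, w4, w5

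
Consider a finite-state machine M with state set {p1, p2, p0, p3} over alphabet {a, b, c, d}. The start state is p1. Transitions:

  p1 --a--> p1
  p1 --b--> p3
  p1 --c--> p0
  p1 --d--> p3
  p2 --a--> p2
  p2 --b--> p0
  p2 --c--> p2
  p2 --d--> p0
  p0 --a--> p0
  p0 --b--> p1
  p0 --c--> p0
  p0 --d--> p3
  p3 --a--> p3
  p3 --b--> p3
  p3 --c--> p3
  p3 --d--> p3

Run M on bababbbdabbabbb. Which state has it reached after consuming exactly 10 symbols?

p3

Trace: p1 -b-> p3 -a-> p3 -b-> p3 -a-> p3 -b-> p3 -b-> p3 -b-> p3 -d-> p3 -a-> p3 -b-> p3
After 10 symbols: p3.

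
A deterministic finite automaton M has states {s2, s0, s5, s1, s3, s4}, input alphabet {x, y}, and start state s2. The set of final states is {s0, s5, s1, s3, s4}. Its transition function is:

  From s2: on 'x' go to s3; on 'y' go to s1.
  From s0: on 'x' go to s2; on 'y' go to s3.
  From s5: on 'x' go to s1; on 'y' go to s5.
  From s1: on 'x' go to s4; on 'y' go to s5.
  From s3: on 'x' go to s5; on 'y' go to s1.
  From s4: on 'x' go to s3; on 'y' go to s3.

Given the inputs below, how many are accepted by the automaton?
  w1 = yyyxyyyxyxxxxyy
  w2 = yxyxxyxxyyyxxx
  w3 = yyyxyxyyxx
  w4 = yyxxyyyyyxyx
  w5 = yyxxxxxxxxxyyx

w1: Trace: s2 -y-> s1 -y-> s5 -y-> s5 -x-> s1 -y-> s5 -y-> s5 -y-> s5 -x-> s1 -y-> s5 -x-> s1 -x-> s4 -x-> s3 -x-> s5 -y-> s5 -y-> s5  → end s5, accepted
w2: Trace: s2 -y-> s1 -x-> s4 -y-> s3 -x-> s5 -x-> s1 -y-> s5 -x-> s1 -x-> s4 -y-> s3 -y-> s1 -y-> s5 -x-> s1 -x-> s4 -x-> s3  → end s3, accepted
w3: Trace: s2 -y-> s1 -y-> s5 -y-> s5 -x-> s1 -y-> s5 -x-> s1 -y-> s5 -y-> s5 -x-> s1 -x-> s4  → end s4, accepted
w4: Trace: s2 -y-> s1 -y-> s5 -x-> s1 -x-> s4 -y-> s3 -y-> s1 -y-> s5 -y-> s5 -y-> s5 -x-> s1 -y-> s5 -x-> s1  → end s1, accepted
w5: Trace: s2 -y-> s1 -y-> s5 -x-> s1 -x-> s4 -x-> s3 -x-> s5 -x-> s1 -x-> s4 -x-> s3 -x-> s5 -x-> s1 -y-> s5 -y-> s5 -x-> s1  → end s1, accepted

5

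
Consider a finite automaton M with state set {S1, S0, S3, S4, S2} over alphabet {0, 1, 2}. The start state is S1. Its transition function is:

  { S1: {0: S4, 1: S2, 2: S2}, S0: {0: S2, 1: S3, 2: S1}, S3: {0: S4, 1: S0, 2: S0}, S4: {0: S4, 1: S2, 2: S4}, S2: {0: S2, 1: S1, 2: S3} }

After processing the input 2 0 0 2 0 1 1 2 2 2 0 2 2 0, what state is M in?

Trace: S1 -2-> S2 -0-> S2 -0-> S2 -2-> S3 -0-> S4 -1-> S2 -1-> S1 -2-> S2 -2-> S3 -2-> S0 -0-> S2 -2-> S3 -2-> S0 -0-> S2

S2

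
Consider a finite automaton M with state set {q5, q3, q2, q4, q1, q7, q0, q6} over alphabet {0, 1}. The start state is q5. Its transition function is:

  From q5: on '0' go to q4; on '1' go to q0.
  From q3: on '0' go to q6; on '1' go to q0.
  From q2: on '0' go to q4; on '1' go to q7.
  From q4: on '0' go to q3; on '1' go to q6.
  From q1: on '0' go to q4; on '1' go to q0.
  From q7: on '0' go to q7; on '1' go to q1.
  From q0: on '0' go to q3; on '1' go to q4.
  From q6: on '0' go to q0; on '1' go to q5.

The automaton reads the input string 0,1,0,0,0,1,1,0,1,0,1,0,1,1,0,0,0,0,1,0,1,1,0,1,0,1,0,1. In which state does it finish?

start at q5
read '0': q5 → q4
read '1': q4 → q6
read '0': q6 → q0
read '0': q0 → q3
read '0': q3 → q6
read '1': q6 → q5
read '1': q5 → q0
read '0': q0 → q3
read '1': q3 → q0
read '0': q0 → q3
read '1': q3 → q0
read '0': q0 → q3
read '1': q3 → q0
read '1': q0 → q4
read '0': q4 → q3
read '0': q3 → q6
read '0': q6 → q0
read '0': q0 → q3
read '1': q3 → q0
read '0': q0 → q3
read '1': q3 → q0
read '1': q0 → q4
read '0': q4 → q3
read '1': q3 → q0
read '0': q0 → q3
read '1': q3 → q0
read '0': q0 → q3
read '1': q3 → q0

q0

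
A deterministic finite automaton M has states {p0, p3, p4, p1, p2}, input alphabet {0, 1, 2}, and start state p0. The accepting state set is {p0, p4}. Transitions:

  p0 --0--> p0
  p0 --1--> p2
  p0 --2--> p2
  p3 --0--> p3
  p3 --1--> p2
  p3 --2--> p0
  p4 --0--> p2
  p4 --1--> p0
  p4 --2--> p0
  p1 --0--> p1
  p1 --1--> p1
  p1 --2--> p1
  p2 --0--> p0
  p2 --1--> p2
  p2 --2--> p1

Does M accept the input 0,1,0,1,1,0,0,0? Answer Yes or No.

start at p0
read '0': p0 → p0
read '1': p0 → p2
read '0': p2 → p0
read '1': p0 → p2
read '1': p2 → p2
read '0': p2 → p0
read '0': p0 → p0
read '0': p0 → p0
End state p0 is accepting.

Yes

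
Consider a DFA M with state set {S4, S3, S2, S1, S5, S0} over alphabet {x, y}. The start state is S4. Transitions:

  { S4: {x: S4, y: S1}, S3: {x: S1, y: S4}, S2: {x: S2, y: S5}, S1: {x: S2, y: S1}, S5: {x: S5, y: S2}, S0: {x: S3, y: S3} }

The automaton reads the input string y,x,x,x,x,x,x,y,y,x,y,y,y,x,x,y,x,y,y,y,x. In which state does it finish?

Trace: S4 -y-> S1 -x-> S2 -x-> S2 -x-> S2 -x-> S2 -x-> S2 -x-> S2 -y-> S5 -y-> S2 -x-> S2 -y-> S5 -y-> S2 -y-> S5 -x-> S5 -x-> S5 -y-> S2 -x-> S2 -y-> S5 -y-> S2 -y-> S5 -x-> S5

S5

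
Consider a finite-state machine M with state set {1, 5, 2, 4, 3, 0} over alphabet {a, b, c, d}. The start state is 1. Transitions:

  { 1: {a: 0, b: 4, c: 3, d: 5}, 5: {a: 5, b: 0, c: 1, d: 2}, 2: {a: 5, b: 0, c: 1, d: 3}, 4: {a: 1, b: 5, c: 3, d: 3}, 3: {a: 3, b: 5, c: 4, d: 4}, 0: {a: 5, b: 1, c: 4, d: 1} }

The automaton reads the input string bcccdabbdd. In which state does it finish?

3

1 → 4 → 3 → 4 → 3 → 4 → 1 → 4 → 5 → 2 → 3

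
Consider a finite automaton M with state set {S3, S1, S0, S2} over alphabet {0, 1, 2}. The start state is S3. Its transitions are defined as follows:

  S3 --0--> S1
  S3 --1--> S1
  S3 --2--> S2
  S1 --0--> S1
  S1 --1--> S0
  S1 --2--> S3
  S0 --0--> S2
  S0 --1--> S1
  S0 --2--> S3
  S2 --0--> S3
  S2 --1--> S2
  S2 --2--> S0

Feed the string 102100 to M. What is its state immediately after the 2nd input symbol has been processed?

S1

start at S3
read '1': S3 → S1
read '0': S1 → S1
After 2 symbols: S1.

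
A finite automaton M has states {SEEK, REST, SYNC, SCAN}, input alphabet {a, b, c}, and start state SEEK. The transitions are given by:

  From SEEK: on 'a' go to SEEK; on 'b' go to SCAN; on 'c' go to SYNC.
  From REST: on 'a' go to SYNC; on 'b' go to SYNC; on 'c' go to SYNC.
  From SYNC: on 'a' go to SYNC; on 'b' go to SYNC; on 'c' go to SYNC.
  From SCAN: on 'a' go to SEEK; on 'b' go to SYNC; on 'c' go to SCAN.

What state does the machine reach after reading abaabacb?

SYNC

SEEK → SEEK → SCAN → SEEK → SEEK → SCAN → SEEK → SYNC → SYNC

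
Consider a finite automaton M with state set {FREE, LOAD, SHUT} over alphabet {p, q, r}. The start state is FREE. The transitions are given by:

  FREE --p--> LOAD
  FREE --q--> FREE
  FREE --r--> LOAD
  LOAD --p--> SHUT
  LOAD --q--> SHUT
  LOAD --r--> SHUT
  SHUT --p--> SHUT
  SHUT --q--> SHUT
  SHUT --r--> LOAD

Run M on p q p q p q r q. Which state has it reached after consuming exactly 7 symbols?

Trace: FREE -p-> LOAD -q-> SHUT -p-> SHUT -q-> SHUT -p-> SHUT -q-> SHUT -r-> LOAD
After 7 symbols: LOAD.

LOAD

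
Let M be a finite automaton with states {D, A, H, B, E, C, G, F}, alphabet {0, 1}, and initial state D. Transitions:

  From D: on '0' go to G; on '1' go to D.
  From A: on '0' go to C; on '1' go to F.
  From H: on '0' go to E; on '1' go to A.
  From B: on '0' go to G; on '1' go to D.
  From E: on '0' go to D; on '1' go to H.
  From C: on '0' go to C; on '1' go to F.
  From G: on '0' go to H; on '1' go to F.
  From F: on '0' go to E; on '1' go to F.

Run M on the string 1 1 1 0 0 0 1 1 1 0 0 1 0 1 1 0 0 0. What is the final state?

start at D
read '1': D → D
read '1': D → D
read '1': D → D
read '0': D → G
read '0': G → H
read '0': H → E
read '1': E → H
read '1': H → A
read '1': A → F
read '0': F → E
read '0': E → D
read '1': D → D
read '0': D → G
read '1': G → F
read '1': F → F
read '0': F → E
read '0': E → D
read '0': D → G

G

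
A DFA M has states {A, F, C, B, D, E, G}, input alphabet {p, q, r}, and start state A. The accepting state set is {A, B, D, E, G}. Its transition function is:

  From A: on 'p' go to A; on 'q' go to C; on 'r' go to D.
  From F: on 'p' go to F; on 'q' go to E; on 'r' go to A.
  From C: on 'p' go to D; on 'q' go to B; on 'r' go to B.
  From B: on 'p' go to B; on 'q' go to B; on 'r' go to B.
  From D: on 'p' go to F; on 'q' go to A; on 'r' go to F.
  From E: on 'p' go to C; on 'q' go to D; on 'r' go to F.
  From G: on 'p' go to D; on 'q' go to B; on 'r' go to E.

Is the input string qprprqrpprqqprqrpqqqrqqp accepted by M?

Yes

Trace: A -q-> C -p-> D -r-> F -p-> F -r-> A -q-> C -r-> B -p-> B -p-> B -r-> B -q-> B -q-> B -p-> B -r-> B -q-> B -r-> B -p-> B -q-> B -q-> B -q-> B -r-> B -q-> B -q-> B -p-> B
End state B is accepting.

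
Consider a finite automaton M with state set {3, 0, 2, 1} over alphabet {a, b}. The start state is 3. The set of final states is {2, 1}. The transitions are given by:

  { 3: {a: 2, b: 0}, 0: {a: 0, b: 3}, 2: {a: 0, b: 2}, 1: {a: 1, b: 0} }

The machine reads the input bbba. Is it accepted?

No

3 → 0 → 3 → 0 → 0
End state 0 is not accepting.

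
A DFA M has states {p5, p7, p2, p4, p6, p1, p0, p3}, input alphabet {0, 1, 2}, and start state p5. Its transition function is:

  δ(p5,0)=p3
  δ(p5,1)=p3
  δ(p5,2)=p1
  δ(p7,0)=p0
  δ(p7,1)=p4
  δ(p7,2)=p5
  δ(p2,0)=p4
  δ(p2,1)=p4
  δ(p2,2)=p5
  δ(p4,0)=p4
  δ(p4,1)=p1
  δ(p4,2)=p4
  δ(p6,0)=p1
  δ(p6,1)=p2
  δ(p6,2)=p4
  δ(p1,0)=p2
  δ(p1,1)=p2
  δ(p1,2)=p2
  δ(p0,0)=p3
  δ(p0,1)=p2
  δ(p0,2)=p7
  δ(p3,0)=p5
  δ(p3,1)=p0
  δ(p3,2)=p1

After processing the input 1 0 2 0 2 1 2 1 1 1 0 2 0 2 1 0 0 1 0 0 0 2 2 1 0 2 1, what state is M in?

p5 → p3 → p5 → p1 → p2 → p5 → p3 → p1 → p2 → p4 → p1 → p2 → p5 → p3 → p1 → p2 → p4 → p4 → p1 → p2 → p4 → p4 → p4 → p4 → p1 → p2 → p5 → p3

p3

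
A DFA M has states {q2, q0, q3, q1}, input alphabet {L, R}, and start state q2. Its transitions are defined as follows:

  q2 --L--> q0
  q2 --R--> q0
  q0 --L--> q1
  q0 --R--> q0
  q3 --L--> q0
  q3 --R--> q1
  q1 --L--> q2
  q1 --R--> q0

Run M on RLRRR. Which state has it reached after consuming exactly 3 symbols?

q0

start at q2
read 'R': q2 → q0
read 'L': q0 → q1
read 'R': q1 → q0
After 3 symbols: q0.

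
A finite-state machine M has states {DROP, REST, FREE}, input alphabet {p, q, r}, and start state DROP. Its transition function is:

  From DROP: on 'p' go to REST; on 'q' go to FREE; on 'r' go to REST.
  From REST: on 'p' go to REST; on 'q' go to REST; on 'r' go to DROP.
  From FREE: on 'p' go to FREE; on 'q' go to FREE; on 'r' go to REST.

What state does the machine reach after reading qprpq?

REST

Trace: DROP -q-> FREE -p-> FREE -r-> REST -p-> REST -q-> REST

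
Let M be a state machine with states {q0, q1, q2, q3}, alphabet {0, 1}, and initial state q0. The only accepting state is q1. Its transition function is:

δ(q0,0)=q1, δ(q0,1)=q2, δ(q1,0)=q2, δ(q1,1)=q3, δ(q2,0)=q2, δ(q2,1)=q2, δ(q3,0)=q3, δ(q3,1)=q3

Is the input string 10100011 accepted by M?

No

q0 → q2 → q2 → q2 → q2 → q2 → q2 → q2 → q2
End state q2 is not accepting.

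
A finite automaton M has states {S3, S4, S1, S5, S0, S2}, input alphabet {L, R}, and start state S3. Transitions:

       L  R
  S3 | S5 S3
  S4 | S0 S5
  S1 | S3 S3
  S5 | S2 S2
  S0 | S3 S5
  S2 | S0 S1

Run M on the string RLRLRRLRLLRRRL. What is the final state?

S3

start at S3
read 'R': S3 → S3
read 'L': S3 → S5
read 'R': S5 → S2
read 'L': S2 → S0
read 'R': S0 → S5
read 'R': S5 → S2
read 'L': S2 → S0
read 'R': S0 → S5
read 'L': S5 → S2
read 'L': S2 → S0
read 'R': S0 → S5
read 'R': S5 → S2
read 'R': S2 → S1
read 'L': S1 → S3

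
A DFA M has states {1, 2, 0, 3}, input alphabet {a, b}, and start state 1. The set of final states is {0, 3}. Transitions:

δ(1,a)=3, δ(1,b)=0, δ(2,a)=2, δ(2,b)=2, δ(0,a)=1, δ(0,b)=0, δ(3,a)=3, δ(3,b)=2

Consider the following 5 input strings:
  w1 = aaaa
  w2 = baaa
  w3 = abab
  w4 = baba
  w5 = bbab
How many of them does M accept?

w1: Trace: 1 -a-> 3 -a-> 3 -a-> 3 -a-> 3  → end 3, accepted
w2: Trace: 1 -b-> 0 -a-> 1 -a-> 3 -a-> 3  → end 3, accepted
w3: Trace: 1 -a-> 3 -b-> 2 -a-> 2 -b-> 2  → end 2, rejected
w4: Trace: 1 -b-> 0 -a-> 1 -b-> 0 -a-> 1  → end 1, rejected
w5: Trace: 1 -b-> 0 -b-> 0 -a-> 1 -b-> 0  → end 0, accepted

3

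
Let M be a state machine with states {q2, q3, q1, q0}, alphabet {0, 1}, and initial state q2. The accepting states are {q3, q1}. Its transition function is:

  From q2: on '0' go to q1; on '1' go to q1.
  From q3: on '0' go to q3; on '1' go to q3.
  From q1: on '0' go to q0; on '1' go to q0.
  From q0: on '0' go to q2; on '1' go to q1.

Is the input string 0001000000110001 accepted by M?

No

start at q2
read '0': q2 → q1
read '0': q1 → q0
read '0': q0 → q2
read '1': q2 → q1
read '0': q1 → q0
read '0': q0 → q2
read '0': q2 → q1
read '0': q1 → q0
read '0': q0 → q2
read '0': q2 → q1
read '1': q1 → q0
read '1': q0 → q1
read '0': q1 → q0
read '0': q0 → q2
read '0': q2 → q1
read '1': q1 → q0
End state q0 is not accepting.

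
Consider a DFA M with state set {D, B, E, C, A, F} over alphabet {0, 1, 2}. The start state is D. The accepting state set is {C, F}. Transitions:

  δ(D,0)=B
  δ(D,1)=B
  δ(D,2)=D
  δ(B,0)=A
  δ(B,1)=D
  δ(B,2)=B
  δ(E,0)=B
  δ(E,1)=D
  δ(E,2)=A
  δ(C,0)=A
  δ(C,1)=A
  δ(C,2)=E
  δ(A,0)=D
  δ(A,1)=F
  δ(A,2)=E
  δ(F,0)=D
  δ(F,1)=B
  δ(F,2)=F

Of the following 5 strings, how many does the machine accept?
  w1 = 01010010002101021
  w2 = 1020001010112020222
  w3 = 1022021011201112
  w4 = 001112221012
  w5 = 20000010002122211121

w1: Trace: D -0-> B -1-> D -0-> B -1-> D -0-> B -0-> A -1-> F -0-> D -0-> B -0-> A -2-> E -1-> D -0-> B -1-> D -0-> B -2-> B -1-> D  → end D, rejected
w2: Trace: D -1-> B -0-> A -2-> E -0-> B -0-> A -0-> D -1-> B -0-> A -1-> F -0-> D -1-> B -1-> D -2-> D -0-> B -2-> B -0-> A -2-> E -2-> A -2-> E  → end E, rejected
w3: Trace: D -1-> B -0-> A -2-> E -2-> A -0-> D -2-> D -1-> B -0-> A -1-> F -1-> B -2-> B -0-> A -1-> F -1-> B -1-> D -2-> D  → end D, rejected
w4: Trace: D -0-> B -0-> A -1-> F -1-> B -1-> D -2-> D -2-> D -2-> D -1-> B -0-> A -1-> F -2-> F  → end F, accepted
w5: Trace: D -2-> D -0-> B -0-> A -0-> D -0-> B -0-> A -1-> F -0-> D -0-> B -0-> A -2-> E -1-> D -2-> D -2-> D -2-> D -1-> B -1-> D -1-> B -2-> B -1-> D  → end D, rejected

1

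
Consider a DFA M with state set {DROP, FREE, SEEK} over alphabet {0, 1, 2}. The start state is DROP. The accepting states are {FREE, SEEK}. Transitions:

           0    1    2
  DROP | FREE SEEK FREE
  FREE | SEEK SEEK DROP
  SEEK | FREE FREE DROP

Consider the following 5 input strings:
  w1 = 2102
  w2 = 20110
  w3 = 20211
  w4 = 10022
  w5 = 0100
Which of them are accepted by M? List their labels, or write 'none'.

w2, w3, w4, w5

w1:
  start at DROP
  read '2': DROP → FREE
  read '1': FREE → SEEK
  read '0': SEEK → FREE
  read '2': FREE → DROP
  end DROP, rejected
w2:
  start at DROP
  read '2': DROP → FREE
  read '0': FREE → SEEK
  read '1': SEEK → FREE
  read '1': FREE → SEEK
  read '0': SEEK → FREE
  end FREE, accepted
w3:
  start at DROP
  read '2': DROP → FREE
  read '0': FREE → SEEK
  read '2': SEEK → DROP
  read '1': DROP → SEEK
  read '1': SEEK → FREE
  end FREE, accepted
w4:
  start at DROP
  read '1': DROP → SEEK
  read '0': SEEK → FREE
  read '0': FREE → SEEK
  read '2': SEEK → DROP
  read '2': DROP → FREE
  end FREE, accepted
w5:
  start at DROP
  read '0': DROP → FREE
  read '1': FREE → SEEK
  read '0': SEEK → FREE
  read '0': FREE → SEEK
  end SEEK, accepted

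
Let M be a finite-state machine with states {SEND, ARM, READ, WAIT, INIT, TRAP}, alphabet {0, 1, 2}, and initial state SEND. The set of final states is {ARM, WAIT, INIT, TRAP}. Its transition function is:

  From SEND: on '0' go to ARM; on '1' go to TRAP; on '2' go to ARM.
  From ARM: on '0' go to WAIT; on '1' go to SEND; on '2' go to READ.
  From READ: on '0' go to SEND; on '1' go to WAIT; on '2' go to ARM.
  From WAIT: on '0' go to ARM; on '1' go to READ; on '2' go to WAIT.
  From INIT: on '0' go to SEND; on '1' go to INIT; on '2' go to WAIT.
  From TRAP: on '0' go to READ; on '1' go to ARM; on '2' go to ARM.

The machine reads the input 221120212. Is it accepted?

Yes

start at SEND
read '2': SEND → ARM
read '2': ARM → READ
read '1': READ → WAIT
read '1': WAIT → READ
read '2': READ → ARM
read '0': ARM → WAIT
read '2': WAIT → WAIT
read '1': WAIT → READ
read '2': READ → ARM
End state ARM is accepting.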